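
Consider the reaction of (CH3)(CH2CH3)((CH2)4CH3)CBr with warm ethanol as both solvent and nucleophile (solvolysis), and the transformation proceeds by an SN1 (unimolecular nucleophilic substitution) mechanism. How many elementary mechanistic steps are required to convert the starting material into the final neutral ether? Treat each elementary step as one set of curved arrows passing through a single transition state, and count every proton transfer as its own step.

3

Step 1: Rate-determining heterolysis of the C–Br bond gives Br⁻ and a tertiary carbocation.
(No 1,2-shift: no single shift to an adjacent carbon would give a more stable cation.)
Step 2: Nucleophilic capture: the oxygen of CH3CH2OH bonds to the cationic carbon, producing an oxonium-ion intermediate.
Step 3: A second solvent molecule removes the proton on oxygen, giving the neutral ether product.
Total: 3 elementary steps.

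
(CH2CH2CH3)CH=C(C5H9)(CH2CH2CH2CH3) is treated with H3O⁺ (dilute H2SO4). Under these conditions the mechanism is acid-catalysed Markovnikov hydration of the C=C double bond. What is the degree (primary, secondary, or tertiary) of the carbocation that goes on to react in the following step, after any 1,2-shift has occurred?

Step 1: The π electrons of the C=C bond attack a proton of H3O⁺; Markovnikov addition places the new C–H on the less-substituted alkene carbon, so the positive charge ends up on the more-substituted carbon — a tertiary carbocation. H2O is released.
No single 1,2-shift to an adjacent carbon would give a more-substituted cation, so no rearrangement occurs.

tertiary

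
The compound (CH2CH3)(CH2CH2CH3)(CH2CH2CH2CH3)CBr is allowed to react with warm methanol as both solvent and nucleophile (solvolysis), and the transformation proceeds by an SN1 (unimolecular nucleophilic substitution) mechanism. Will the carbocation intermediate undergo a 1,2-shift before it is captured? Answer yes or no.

The first-formed carbocation is tertiary.
No single 1,2-shift to an adjacent carbon would produce a more-substituted cation than the one already present, so no rearrangement occurs.

no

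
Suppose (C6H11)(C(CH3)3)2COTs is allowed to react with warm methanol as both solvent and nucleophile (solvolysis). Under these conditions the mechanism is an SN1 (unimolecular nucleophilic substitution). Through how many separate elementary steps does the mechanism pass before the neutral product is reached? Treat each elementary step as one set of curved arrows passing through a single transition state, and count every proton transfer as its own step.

Step 1: Unassisted departure of TsO⁻ (taking the C–O bonding pair) generates a tertiary carbocation.
(No 1,2-shift: no single shift to an adjacent carbon would give a more stable cation.)
Step 2: A lone pair on the oxygen of CH3OH attacks the carbocation, forming a new C–O σ-bond and an oxonium ion.
Step 3: Proton transfer from the O–H of the oxonium ion to a solvent molecule delivers the neutral ether.
Total: 3 elementary steps.

3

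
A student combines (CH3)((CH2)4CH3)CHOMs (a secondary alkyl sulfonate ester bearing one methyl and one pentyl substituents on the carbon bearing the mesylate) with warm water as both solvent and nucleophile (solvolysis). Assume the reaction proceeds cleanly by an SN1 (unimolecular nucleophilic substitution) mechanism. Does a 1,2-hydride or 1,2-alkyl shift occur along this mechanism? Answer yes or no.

no

The first-formed carbocation is secondary.
No single 1,2-shift to an adjacent carbon would produce a more-substituted cation than the one already present, so no rearrangement occurs.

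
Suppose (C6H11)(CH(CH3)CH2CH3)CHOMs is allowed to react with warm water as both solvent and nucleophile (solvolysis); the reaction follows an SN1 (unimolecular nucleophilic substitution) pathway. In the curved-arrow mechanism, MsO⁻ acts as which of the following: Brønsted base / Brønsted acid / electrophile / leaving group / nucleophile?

leaving group

Step 1: Unassisted departure of MsO⁻ (taking the C–O bonding pair) generates a secondary carbocation.
MsO⁻ departs with both electrons of the breaking σ-bond — that is the definition of a leaving group.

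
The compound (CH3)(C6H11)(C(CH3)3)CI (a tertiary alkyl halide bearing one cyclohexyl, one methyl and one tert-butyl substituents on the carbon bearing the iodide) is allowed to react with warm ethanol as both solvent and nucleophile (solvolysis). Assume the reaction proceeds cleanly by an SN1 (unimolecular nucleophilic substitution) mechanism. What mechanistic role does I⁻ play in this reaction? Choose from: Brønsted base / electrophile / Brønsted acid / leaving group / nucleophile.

Step 1: Unassisted departure of I⁻ (taking the C–I bonding pair) generates a tertiary carbocation.
I⁻ departs with both electrons of the breaking σ-bond — that is the definition of a leaving group.

leaving group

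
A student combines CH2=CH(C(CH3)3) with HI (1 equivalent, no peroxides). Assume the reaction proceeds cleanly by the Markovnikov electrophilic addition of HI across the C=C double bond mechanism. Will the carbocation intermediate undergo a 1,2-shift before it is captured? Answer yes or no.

yes

The first-formed carbocation is secondary.
The adjacent tert-butyl carbon has no hydrogen but bears methyl groups; migration of one methyl with its bonding pair (a 1,2-methyl shift) places the charge on a tertiary centre.
Tertiary is more stable than secondary, so the shift occurs.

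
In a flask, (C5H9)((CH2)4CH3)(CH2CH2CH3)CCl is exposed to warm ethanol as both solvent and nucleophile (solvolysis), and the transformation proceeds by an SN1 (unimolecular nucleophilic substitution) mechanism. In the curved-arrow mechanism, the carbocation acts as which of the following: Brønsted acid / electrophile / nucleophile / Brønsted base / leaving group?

electrophile

Step 2: CH3CH2OH donates an oxygen lone pair into the empty p orbital of the cation, giving a protonated ether (an oxonium ion).
The carbocation accepts an electron pair into an empty or π* orbital — it is the electrophile.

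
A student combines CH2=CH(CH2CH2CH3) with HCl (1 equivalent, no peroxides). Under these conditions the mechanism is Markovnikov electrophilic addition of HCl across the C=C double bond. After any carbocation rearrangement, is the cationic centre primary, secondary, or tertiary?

secondary

Step 1: Electrophilic addition begins with the π(C=C) electrons forming a bond to the proton of HCl. Following Markovnikov's rule, the resulting cation is secondary. The H–Cl bond breaks heterolytically, releasing Cl⁻.
No single 1,2-shift to an adjacent carbon would give a more-substituted cation, so no rearrangement occurs.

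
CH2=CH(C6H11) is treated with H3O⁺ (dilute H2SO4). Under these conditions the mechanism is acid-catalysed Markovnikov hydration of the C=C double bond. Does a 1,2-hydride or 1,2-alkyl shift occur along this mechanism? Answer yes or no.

yes

The first-formed carbocation is secondary.
The adjacent cyclohexyl carbon already bears 2 other carbon substituents and has a hydrogen to migrate; after a 1,2-hydride shift from that carbon the positive charge sits on a tertiary centre.
Tertiary is more stable than secondary, so the shift occurs.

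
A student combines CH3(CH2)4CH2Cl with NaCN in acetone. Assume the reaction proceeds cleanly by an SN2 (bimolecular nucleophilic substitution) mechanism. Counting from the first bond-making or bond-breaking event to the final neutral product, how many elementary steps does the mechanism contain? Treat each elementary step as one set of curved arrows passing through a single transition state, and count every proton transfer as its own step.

Step 1: CN⁻ attacks the back face of the α-carbon while Cl⁻ departs with the C–Cl bonding pair — a single concerted displacement through a pentacoordinate transition state.
Total: 1 elementary step.

1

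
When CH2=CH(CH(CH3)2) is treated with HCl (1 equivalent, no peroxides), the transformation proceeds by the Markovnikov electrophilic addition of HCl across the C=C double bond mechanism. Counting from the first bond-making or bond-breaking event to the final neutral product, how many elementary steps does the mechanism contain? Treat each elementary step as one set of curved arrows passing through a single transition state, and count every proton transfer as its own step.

3

Step 1: Electrophilic addition begins with the π(C=C) electrons forming a bond to the proton of HCl. Following Markovnikov's rule, the resulting cation is secondary. The H–Cl bond breaks heterolytically, releasing Cl⁻.
Step 2: A 1,2-hydride shift from the adjacent isopropyl carbon moves the positive charge from the secondary centre to an adjacent carbon, generating a more stable tertiary carbocation.
Step 3: Nucleophilic attack by Cl⁻ on the carbocation completes the addition, giving R–Cl.
Total: 3 elementary steps.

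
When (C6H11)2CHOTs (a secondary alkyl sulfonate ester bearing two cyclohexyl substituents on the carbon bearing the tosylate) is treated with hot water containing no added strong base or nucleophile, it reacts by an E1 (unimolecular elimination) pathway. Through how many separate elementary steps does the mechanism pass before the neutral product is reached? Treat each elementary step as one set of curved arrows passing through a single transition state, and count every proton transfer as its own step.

Step 1: Unassisted departure of TsO⁻ (taking the C–O bonding pair) generates a secondary carbocation.
Step 2: A hydride (H with its bonding pair) migrates from the adjacent cyclohexyl carbon to the cationic centre — a 1,2-hydride shift — upgrading the secondary cation to a tertiary one.
Step 3: A weak base (a water molecule from the solvent) removes a proton from a carbon adjacent to the cationic centre; the electrons of that C–H bond become the new π(C=C) bond, giving the alkene.
Total: 3 elementary steps.

3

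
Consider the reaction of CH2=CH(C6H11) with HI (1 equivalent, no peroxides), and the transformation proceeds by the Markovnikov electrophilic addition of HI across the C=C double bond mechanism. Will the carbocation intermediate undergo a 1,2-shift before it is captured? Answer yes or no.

yes

The first-formed carbocation is secondary.
The adjacent cyclohexyl carbon already bears 2 other carbon substituents and has a hydrogen to migrate; after a 1,2-hydride shift from that carbon the positive charge sits on a tertiary centre.
Tertiary is more stable than secondary, so the shift occurs.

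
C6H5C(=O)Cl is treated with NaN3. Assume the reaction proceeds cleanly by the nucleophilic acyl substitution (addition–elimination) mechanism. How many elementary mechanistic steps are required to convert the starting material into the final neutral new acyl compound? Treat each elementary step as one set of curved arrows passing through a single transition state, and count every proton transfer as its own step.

Step 1: A lone pair on the N of N3⁻ attacks the electrophilic acyl carbon; the π(C=O) electrons move onto oxygen, giving a tetrahedral intermediate.
Step 2: Collapse of the tetrahedral intermediate: the alkoxide oxygen pushes its lone pair back to re-form C=O while Cl⁻ leaves.
Total: 2 elementary steps.

2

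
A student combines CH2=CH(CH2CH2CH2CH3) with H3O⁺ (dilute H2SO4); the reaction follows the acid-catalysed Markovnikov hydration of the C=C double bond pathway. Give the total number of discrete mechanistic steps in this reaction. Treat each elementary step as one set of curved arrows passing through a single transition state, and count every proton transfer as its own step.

3

Step 1: Protonation of the alkene by H3O⁺: the π bond acts as the nucleophile and picks up H⁺, giving the more stable (Markovnikov) secondary carbocation. H2O is released.
(No 1,2-shift: no single shift to an adjacent carbon would give a more stable cation.)
Step 2: A lone pair on the oxygen of H2O attacks the carbocation, forming a C–O bond and an oxonium ion (a protonated alcohol).
Step 3: H2O removes a proton from the oxonium oxygen, regenerating H3O⁺ and giving the neutral alcohol.
Total: 3 elementary steps.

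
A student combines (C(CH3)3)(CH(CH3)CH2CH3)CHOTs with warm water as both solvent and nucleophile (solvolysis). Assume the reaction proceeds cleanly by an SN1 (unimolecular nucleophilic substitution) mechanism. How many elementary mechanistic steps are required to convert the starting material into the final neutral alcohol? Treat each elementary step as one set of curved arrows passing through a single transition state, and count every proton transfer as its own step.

4

Step 1: Ionisation: the C–O σ-bond cleaves heterolytically; both bonding electrons depart with TsO⁻, leaving a secondary carbocation at the α-carbon.
Step 2: Carbocation rearrangement: a 1,2-hydride shift from the adjacent sec-butyl carbon converts the initially-formed secondary cation into the more stable tertiary cation.
Step 3: H2O donates an oxygen lone pair into the empty p orbital of the cation, giving a protonated alcohol (an oxonium ion).
Step 4: A second solvent molecule removes the proton on oxygen, giving the neutral alcohol product.
Total: 4 elementary steps.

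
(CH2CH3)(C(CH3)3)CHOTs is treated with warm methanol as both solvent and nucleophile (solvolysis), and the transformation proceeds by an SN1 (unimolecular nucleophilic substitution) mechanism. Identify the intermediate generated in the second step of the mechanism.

Step 1: Ionisation: the C–O σ-bond cleaves heterolytically; both bonding electrons depart with TsO⁻, leaving a secondary carbocation at the α-carbon.
Step 2: Carbocation rearrangement: a 1,2-methyl shift from the adjacent tert-butyl carbon converts the initially-formed secondary cation into the more stable tertiary cation.
After step 2 the species present is a tertiary carbocation.

tertiary carbocation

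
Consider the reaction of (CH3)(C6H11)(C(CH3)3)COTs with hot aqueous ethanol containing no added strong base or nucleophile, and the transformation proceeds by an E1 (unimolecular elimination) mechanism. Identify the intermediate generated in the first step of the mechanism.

Step 1: Unassisted departure of TsO⁻ (taking the C–O bonding pair) generates a tertiary carbocation.
After step 1 the species present is a tertiary carbocation.

tertiary carbocation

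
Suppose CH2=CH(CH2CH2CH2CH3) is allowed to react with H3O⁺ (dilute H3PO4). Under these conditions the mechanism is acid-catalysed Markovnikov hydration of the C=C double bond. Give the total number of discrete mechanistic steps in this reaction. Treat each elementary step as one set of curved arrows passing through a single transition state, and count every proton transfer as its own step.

Step 1: The π electrons of the C=C bond attack a proton of H3O⁺; Markovnikov addition places the new C–H on the less-substituted alkene carbon, so the positive charge ends up on the more-substituted carbon — a secondary carbocation. H2O is released.
(No 1,2-shift: no single shift to an adjacent carbon would give a more stable cation.)
Step 2: A lone pair on the oxygen of H2O attacks the carbocation, forming a C–O bond and an oxonium ion (a protonated alcohol).
Step 3: Proton transfer from the O–H of the oxonium ion to H2O completes the catalytic cycle and yields the alcohol.
Total: 3 elementary steps.

3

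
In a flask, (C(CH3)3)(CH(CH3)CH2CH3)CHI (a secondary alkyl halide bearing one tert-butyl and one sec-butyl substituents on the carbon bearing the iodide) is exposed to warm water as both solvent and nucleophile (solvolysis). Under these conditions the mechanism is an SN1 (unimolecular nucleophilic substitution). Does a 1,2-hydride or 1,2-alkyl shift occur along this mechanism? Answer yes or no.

yes

The first-formed carbocation is secondary.
The adjacent sec-butyl carbon already bears 2 other carbon substituents and has a hydrogen to migrate; after a 1,2-hydride shift from that carbon the positive charge sits on a tertiary centre.
Tertiary is more stable than secondary, so the shift occurs.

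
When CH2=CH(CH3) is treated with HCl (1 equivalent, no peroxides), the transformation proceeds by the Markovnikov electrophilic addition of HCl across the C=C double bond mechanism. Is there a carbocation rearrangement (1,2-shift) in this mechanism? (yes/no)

The first-formed carbocation is secondary.
No single 1,2-shift to an adjacent carbon would produce a more-substituted cation than the one already present, so no rearrangement occurs.

no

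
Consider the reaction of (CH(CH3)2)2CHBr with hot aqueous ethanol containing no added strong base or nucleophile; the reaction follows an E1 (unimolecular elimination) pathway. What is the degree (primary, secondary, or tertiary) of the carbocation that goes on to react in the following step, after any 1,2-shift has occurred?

tertiary

Step 1: The C–Br bond breaks with both electrons going to the bromide; Br⁻ leaves and a secondary carbocation remains.
Step 2: A 1,2-hydride shift from the adjacent isopropyl carbon moves the positive charge from the secondary centre to an adjacent carbon, generating a more stable tertiary carbocation.
The cation rearranges from secondary to tertiary via a 1,2-hydride shift from the adjacent isopropyl carbon; the tertiary cation is what reacts next.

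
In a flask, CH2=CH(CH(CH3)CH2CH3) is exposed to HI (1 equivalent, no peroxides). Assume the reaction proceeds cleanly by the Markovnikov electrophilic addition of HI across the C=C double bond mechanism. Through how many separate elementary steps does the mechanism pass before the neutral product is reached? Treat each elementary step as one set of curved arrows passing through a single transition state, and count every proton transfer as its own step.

3

Step 1: Protonation of the alkene by HI: the π bond acts as the nucleophile and picks up H⁺, giving the more stable (Markovnikov) secondary carbocation. The H–I bond breaks heterolytically, releasing I⁻.
Step 2: A 1,2-hydride shift from the adjacent sec-butyl carbon moves the positive charge from the secondary centre to an adjacent carbon, generating a more stable tertiary carbocation.
Step 3: Nucleophilic attack by I⁻ on the carbocation completes the addition, giving R–I.
Total: 3 elementary steps.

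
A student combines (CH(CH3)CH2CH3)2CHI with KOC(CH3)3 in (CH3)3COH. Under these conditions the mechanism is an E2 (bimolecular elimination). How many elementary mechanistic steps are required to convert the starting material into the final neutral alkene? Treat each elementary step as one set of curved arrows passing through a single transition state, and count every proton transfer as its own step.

Step 1: In one step, (CH3)3CO⁻ pulls off a β-proton, the C–I bond cleaves, and a C=C double bond forms between the α- and β-carbons (E2, anti elimination).
Total: 1 elementary step.

1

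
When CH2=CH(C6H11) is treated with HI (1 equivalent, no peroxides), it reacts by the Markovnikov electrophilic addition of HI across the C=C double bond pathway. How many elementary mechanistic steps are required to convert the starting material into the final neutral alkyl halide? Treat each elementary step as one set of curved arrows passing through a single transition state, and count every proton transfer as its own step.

Step 1: Protonation of the alkene by HI: the π bond acts as the nucleophile and picks up H⁺, giving the more stable (Markovnikov) secondary carbocation. The H–I bond breaks heterolytically, releasing I⁻.
Step 2: Carbocation rearrangement: a 1,2-hydride shift from the adjacent cyclohexyl carbon converts the initially-formed secondary cation into the more stable tertiary cation.
Step 3: Nucleophilic attack by I⁻ on the carbocation completes the addition, giving R–I.
Total: 3 elementary steps.

3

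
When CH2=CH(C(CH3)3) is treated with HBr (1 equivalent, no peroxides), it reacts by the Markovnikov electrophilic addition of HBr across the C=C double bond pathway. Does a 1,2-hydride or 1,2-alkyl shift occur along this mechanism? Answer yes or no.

yes

The first-formed carbocation is secondary.
The adjacent tert-butyl carbon has no hydrogen but bears methyl groups; migration of one methyl with its bonding pair (a 1,2-methyl shift) places the charge on a tertiary centre.
Tertiary is more stable than secondary, so the shift occurs.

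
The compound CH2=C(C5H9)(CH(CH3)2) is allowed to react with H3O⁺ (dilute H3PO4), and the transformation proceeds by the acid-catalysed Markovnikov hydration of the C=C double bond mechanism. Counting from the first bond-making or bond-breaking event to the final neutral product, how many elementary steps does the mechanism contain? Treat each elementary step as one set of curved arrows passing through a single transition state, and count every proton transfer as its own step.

Step 1: The π electrons of the C=C bond attack a proton of H3O⁺; Markovnikov addition places the new C–H on the less-substituted alkene carbon, so the positive charge ends up on the more-substituted carbon — a tertiary carbocation. H2O is released.
(No 1,2-shift: no single shift to an adjacent carbon would give a more stable cation.)
Step 2: Nucleophilic capture of the cation by H2O produces the protonated alcohol (an oxonium ion).
Step 3: H2O removes a proton from the oxonium oxygen, regenerating H3O⁺ and giving the neutral alcohol.
Total: 3 elementary steps.

3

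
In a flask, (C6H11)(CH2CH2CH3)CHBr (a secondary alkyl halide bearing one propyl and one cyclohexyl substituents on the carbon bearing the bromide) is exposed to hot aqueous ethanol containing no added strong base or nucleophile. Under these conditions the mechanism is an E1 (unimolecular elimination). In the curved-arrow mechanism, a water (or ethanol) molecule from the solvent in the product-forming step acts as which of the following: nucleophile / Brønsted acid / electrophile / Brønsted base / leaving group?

Brønsted base

Step 3: A weak base (a water (or ethanol) molecule from the solvent) removes a proton from a carbon adjacent to the cationic centre; the electrons of that C–H bond become the new π(C=C) bond, giving the alkene.
A water (or ethanol) molecule from the solvent in the product-forming step accepts a proton in a proton-transfer step — a Brønsted base.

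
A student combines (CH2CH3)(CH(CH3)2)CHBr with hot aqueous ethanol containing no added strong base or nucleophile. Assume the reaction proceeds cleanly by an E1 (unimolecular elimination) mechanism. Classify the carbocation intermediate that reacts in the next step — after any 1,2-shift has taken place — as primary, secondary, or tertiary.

Step 1: Rate-determining heterolysis of the C–Br bond gives Br⁻ and a secondary carbocation.
Step 2: Carbocation rearrangement: a 1,2-hydride shift from the adjacent isopropyl carbon converts the initially-formed secondary cation into the more stable tertiary cation.
The cation rearranges from secondary to tertiary via a 1,2-hydride shift from the adjacent isopropyl carbon; the tertiary cation is what reacts next.

tertiary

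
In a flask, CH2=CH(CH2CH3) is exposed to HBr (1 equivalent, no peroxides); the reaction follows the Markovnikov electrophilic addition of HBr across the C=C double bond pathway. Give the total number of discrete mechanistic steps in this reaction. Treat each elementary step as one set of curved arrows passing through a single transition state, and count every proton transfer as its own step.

Step 1: The π electrons of the C=C bond attack a proton of HBr; Markovnikov addition places the new C–H on the less-substituted alkene carbon, so the positive charge ends up on the more-substituted carbon — a secondary carbocation. The H–Br bond breaks heterolytically, releasing Br⁻.
(No 1,2-shift: no single shift to an adjacent carbon would give a more stable cation.)
Step 2: The Br⁻ anion donates a lone pair to the carbocation, forming the new C–Br σ-bond and giving the neutral alkyl halide.
Total: 2 elementary steps.

2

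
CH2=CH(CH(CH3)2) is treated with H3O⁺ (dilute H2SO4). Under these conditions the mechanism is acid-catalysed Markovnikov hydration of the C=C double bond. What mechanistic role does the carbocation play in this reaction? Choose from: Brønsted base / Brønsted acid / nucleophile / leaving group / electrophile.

electrophile

Step 3: Water acts as the nucleophile: an oxygen lone pair bonds to the cationic carbon, giving an oxonium-ion intermediate.
The carbocation accepts an electron pair into an empty or π* orbital — it is the electrophile.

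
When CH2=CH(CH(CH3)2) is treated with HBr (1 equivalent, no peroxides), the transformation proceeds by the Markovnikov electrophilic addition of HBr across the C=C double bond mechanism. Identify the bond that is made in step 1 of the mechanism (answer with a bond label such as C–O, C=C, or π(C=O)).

C–H

Step 1: Electrophilic addition begins with the π(C=C) electrons forming a bond to the proton of HBr. Following Markovnikov's rule, the resulting cation is secondary. The H–Br bond breaks heterolytically, releasing Br⁻.
The bond formed in this step is the C–H bond.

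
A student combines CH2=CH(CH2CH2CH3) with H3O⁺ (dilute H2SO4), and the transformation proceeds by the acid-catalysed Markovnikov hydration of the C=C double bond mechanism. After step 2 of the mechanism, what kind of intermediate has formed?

oxonium ion

Step 1: The π electrons of the C=C bond attack a proton of H3O⁺; Markovnikov addition places the new C–H on the less-substituted alkene carbon, so the positive charge ends up on the more-substituted carbon — a secondary carbocation. H2O is released.
Step 2: Water acts as the nucleophile: an oxygen lone pair bonds to the cationic carbon, giving an oxonium-ion intermediate.
After step 2 the species present is an oxonium ion.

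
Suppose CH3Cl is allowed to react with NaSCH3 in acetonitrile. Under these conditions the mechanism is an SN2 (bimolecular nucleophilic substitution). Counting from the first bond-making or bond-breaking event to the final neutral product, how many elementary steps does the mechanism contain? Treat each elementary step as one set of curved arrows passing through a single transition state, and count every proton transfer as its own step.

1

Step 1: The methanethiolate nucleophile donates a lone pair from S to the α-carbon in a backside attack; simultaneously the C–Cl σ-bond breaks and both of its electrons leave with Cl⁻. One concerted step with inversion of configuration.
Total: 1 elementary step.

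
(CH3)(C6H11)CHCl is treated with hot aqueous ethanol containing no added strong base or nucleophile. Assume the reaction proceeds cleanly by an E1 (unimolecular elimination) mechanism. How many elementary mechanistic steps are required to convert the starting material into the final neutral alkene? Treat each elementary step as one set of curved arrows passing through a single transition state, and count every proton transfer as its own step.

Step 1: The C–Cl bond breaks with both electrons going to the chloride; Cl⁻ leaves and a secondary carbocation remains.
Step 2: A 1,2-hydride shift from the adjacent cyclohexyl carbon moves the positive charge from the secondary centre to an adjacent carbon, generating a more stable tertiary carbocation.
Step 3: A weak base (a water (or ethanol) molecule from the solvent) removes a proton from a carbon adjacent to the cationic centre; the electrons of that C–H bond become the new π(C=C) bond, giving the alkene.
Total: 3 elementary steps.

3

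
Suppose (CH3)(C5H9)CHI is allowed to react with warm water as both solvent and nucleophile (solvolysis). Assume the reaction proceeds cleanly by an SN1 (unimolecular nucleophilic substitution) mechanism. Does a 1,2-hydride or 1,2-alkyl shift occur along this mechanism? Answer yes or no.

The first-formed carbocation is secondary.
The adjacent cyclopentyl carbon already bears 2 other carbon substituents and has a hydrogen to migrate; after a 1,2-hydride shift from that carbon the positive charge sits on a tertiary centre.
Tertiary is more stable than secondary, so the shift occurs.

yes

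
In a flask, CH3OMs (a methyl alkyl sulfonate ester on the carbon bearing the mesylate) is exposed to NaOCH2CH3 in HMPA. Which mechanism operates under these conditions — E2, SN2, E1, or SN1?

SN2

Conditions: a methyl substrate with a strong nucleophile in the polar aprotic solvent HMPA.
These conditions are the textbook signature of the SN2 pathway.
An unhindered substrate with a strong nucleophile in a polar aprotic solvent favours one-step backside displacement.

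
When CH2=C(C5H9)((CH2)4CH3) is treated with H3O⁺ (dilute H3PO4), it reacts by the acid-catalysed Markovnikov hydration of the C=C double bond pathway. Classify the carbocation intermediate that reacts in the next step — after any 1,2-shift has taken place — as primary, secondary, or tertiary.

Step 1: Electrophilic addition begins with the π(C=C) electrons forming a bond to the proton of H3O⁺. Following Markovnikov's rule, the resulting cation is tertiary. H2O is released.
No single 1,2-shift to an adjacent carbon would give a more-substituted cation, so no rearrangement occurs.

tertiary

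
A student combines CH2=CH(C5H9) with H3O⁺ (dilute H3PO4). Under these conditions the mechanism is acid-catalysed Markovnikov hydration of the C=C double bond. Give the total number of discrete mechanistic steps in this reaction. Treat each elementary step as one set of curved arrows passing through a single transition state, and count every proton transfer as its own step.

Step 1: The π electrons of the C=C bond attack a proton of H3O⁺; Markovnikov addition places the new C–H on the less-substituted alkene carbon, so the positive charge ends up on the more-substituted carbon — a secondary carbocation. H2O is released.
Step 2: Carbocation rearrangement: a 1,2-hydride shift from the adjacent cyclopentyl carbon converts the initially-formed secondary cation into the more stable tertiary cation.
Step 3: A lone pair on the oxygen of H2O attacks the carbocation, forming a C–O bond and an oxonium ion (a protonated alcohol).
Step 4: Deprotonation of the oxonium ion by a water molecule delivers the neutral alcohol and regenerates the acid catalyst.
Total: 4 elementary steps.

4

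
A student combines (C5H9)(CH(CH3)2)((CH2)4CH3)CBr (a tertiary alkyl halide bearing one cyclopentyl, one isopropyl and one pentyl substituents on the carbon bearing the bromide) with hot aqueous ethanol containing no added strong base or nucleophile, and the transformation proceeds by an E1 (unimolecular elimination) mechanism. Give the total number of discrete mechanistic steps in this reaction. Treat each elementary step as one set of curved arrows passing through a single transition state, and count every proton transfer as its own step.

2

Step 1: Ionisation: the C–Br σ-bond cleaves heterolytically; both bonding electrons depart with Br⁻, leaving a tertiary carbocation at the α-carbon.
(No 1,2-shift: no single shift to an adjacent carbon would give a more stable cation.)
Step 2: Loss of a β-proton to a water (or ethanol) molecule of the solvent: the C–H bonding pair collapses toward the cationic carbon to form the C=C π bond, yielding the alkene.
Total: 2 elementary steps.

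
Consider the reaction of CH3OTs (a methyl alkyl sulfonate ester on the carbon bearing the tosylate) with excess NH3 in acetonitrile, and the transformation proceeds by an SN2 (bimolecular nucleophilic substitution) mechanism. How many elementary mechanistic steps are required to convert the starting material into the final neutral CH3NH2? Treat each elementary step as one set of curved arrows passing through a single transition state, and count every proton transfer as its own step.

2

Step 1: A lone pair on the N of NH3 attacks the α-carbon from the back side while the C–O bond breaks; both bonding electrons leave with TsO⁻. The product of this concerted step is an alkylammonium ion.
Step 2: A second equivalent of NH3 removes a proton from the N, giving the neutral product.
Total: 2 elementary steps.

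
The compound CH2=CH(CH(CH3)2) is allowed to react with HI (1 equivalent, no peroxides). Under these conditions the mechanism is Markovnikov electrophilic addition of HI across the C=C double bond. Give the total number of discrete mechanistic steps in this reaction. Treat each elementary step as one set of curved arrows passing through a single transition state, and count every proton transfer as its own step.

Step 1: Protonation of the alkene by HI: the π bond acts as the nucleophile and picks up H⁺, giving the more stable (Markovnikov) secondary carbocation. The H–I bond breaks heterolytically, releasing I⁻.
Step 2: Carbocation rearrangement: a 1,2-hydride shift from the adjacent isopropyl carbon converts the initially-formed secondary cation into the more stable tertiary cation.
Step 3: I⁻ captures the cation: a lone pair on I⁻ fills the empty p orbital, producing the alkyl halide product.
Total: 3 elementary steps.

3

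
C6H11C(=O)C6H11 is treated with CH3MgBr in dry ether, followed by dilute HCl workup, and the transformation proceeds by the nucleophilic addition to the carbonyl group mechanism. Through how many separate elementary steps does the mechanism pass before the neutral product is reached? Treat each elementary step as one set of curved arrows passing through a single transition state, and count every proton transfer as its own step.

Step 1: Nucleophilic addition: the carbanion-like carbon of CH3MgBr adds to the carbonyl carbon, pushing the π(C=O) electron pair onto oxygen and giving a tetrahedral alkoxide.
Step 2: On dilute HCl workup the alkoxide oxygen is protonated, giving an alcohol.
Total: 2 elementary steps.

2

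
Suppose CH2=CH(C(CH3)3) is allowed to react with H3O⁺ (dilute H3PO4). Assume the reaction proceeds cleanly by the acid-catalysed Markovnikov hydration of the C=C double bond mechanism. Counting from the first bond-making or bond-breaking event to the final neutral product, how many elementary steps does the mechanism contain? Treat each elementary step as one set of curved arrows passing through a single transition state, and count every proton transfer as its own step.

Step 1: The π electrons of the C=C bond attack a proton of H3O⁺; Markovnikov addition places the new C–H on the less-substituted alkene carbon, so the positive charge ends up on the more-substituted carbon — a secondary carbocation. H2O is released.
Step 2: A 1,2-methyl shift from the adjacent tert-butyl carbon moves the positive charge from the secondary centre to an adjacent carbon, generating a more stable tertiary carbocation.
Step 3: Nucleophilic capture of the cation by H2O produces the protonated alcohol (an oxonium ion).
Step 4: Deprotonation of the oxonium ion by a water molecule delivers the neutral alcohol and regenerates the acid catalyst.
Total: 4 elementary steps.

4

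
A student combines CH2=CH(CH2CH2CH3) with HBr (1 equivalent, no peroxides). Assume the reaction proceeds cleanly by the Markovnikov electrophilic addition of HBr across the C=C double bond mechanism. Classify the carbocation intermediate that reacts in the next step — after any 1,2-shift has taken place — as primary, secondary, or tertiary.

secondary

Step 1: Protonation of the alkene by HBr: the π bond acts as the nucleophile and picks up H⁺, giving the more stable (Markovnikov) secondary carbocation. The H–Br bond breaks heterolytically, releasing Br⁻.
No single 1,2-shift to an adjacent carbon would give a more-substituted cation, so no rearrangement occurs.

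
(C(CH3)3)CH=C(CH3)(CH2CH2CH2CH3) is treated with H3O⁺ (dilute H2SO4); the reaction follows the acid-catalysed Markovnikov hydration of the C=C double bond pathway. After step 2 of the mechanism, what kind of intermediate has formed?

oxonium ion

Step 1: Protonation of the alkene by H3O⁺: the π bond acts as the nucleophile and picks up H⁺, giving the more stable (Markovnikov) tertiary carbocation. H2O is released.
Step 2: A lone pair on the oxygen of H2O attacks the carbocation, forming a C–O bond and an oxonium ion (a protonated alcohol).
After step 2 the species present is an oxonium ion.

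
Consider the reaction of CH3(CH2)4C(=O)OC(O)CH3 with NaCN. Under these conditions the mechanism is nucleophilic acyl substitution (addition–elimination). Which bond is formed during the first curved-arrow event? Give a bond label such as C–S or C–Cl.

C–C

Step 1: CN⁻ adds to the carbonyl carbon; the C=O π electrons shift onto oxygen and a tetrahedral alkoxide intermediate forms.
The bond formed in this step is the C–C bond.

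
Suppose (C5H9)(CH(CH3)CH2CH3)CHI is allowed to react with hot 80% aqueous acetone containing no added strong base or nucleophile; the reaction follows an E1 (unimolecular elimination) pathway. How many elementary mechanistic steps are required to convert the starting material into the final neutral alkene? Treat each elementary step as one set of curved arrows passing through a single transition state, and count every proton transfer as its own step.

3

Step 1: The C–I bond breaks with both electrons going to the iodide; I⁻ leaves and a secondary carbocation remains.
Step 2: A 1,2-hydride shift from the adjacent cyclopentyl carbon moves the positive charge from the secondary centre to an adjacent carbon, generating a more stable tertiary carbocation.
Step 3: A weak base (a water molecule from the solvent) removes a proton from a carbon adjacent to the cationic centre; the electrons of that C–H bond become the new π(C=C) bond, giving the alkene.
Total: 3 elementary steps.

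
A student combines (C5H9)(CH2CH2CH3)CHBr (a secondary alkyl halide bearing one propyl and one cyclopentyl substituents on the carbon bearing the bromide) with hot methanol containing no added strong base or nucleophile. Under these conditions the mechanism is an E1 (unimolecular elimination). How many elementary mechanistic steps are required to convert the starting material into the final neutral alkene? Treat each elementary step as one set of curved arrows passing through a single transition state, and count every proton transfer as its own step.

Step 1: Rate-determining heterolysis of the C–Br bond gives Br⁻ and a secondary carbocation.
Step 2: A hydride (H with its bonding pair) migrates from the adjacent cyclopentyl carbon to the cationic centre — a 1,2-hydride shift — upgrading the secondary cation to a tertiary one.
Step 3: A methanol molecule (solvent) deprotonates a β-carbon; as the C–H bond breaks, those electrons form the new alkene π bond.
Total: 3 elementary steps.

3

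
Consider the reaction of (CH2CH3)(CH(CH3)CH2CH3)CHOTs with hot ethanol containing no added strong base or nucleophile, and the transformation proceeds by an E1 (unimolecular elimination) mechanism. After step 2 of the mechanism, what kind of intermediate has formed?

tertiary carbocation

Step 1: The C–O bond breaks with both electrons going to the tosylate; TsO⁻ leaves and a secondary carbocation remains.
Step 2: A hydride (H with its bonding pair) migrates from the adjacent sec-butyl carbon to the cationic centre — a 1,2-hydride shift — upgrading the secondary cation to a tertiary one.
After step 2 the species present is a tertiary carbocation.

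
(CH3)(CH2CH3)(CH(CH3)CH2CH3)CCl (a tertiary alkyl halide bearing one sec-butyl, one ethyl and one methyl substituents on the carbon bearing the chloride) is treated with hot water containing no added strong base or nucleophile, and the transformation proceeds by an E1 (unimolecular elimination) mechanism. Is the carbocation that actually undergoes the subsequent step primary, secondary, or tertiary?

tertiary

Step 1: Ionisation: the C–Cl σ-bond cleaves heterolytically; both bonding electrons depart with Cl⁻, leaving a tertiary carbocation at the α-carbon.
No single 1,2-shift to an adjacent carbon would give a more-substituted cation, so no rearrangement occurs.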